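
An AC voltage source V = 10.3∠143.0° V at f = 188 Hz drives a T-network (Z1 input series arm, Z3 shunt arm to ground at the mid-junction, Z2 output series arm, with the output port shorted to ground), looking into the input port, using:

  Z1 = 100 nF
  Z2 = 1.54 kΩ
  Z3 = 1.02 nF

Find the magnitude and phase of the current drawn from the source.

Step 1 — Angular frequency: ω = 2π·f = 2π·188 = 1181 rad/s.
Step 2 — Component impedances:
  Z1: Z = 1/(jωC) = -j/(ω·C) = 0 - j8466 Ω
  Z2: Z = R = 1540 Ω
  Z3: Z = 1/(jωC) = -j/(ω·C) = 0 - j8.3e+05 Ω
Step 3 — With the output port shorted to ground, the output series arm Z2 runs from the junction to ground; the shunt arm Z3 also runs from the junction to ground. They appear in parallel: Z3 || Z2 = 1540 - j2.857 Ω.
Step 4 — Series with input arm Z1: Z_in = Z1 + (Z3 || Z2) = 1540 - j8469 Ω = 8607∠-79.7° Ω.
Step 5 — Source phasor: V = 10.3∠143.0° V = -8.226 + j6.199 V.
Step 6 — Ohm's law: I = V / Z_total = (-8.226 + j6.199) / (1540 - j8469) = -0.0008795 - j0.0008114 A.
Step 7 — Convert to polar: |I| = 0.001197 A, ∠I = -137.3°.

I = 0.001197∠-137.3° A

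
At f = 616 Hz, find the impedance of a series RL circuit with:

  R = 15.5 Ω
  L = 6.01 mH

Step 1 — Angular frequency: ω = 2π·f = 2π·616 = 3870 rad/s.
Step 2 — Component impedances:
  R: Z = R = 15.5 Ω
  L: Z = jωL = j·3870·0.00601 = 0 + j23.26 Ω
Step 3 — Series combination: Z_total = R + L = 15.5 + j23.26 Ω = 27.95∠56.3° Ω.

Z = 15.5 + j23.26 Ω = 27.95∠56.3° Ω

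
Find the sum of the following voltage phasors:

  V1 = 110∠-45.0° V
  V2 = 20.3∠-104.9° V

Step 1 — Convert each phasor to rectangular form:
  V1 = 110·(cos(-45.0°) + j·sin(-45.0°)) = 77.78 - j77.78 V
  V2 = 20.3·(cos(-104.9°) + j·sin(-104.9°)) = -5.22 - j19.62 V
Step 2 — Sum components: V_total = 72.56 - j97.4 V.
Step 3 — Convert to polar: |V_total| = 121.5 V, ∠V_total = -53.3°.

V_total = 121.5∠-53.3° V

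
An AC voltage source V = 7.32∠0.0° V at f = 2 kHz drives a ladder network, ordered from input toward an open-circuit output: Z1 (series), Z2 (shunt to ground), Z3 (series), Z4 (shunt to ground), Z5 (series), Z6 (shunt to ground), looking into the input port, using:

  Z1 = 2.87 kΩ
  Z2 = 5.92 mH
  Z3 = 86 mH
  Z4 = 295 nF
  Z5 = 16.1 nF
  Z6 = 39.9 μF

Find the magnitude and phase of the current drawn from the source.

Step 1 — Angular frequency: ω = 2π·f = 2π·2000 = 1.257e+04 rad/s.
Step 2 — Component impedances:
  Z1: Z = R = 2870 Ω
  Z2: Z = jωL = j·1.257e+04·0.00592 = 0 + j74.39 Ω
  Z3: Z = jωL = j·1.257e+04·0.086 = 0 + j1081 Ω
  Z4: Z = 1/(jωC) = -j/(ω·C) = 0 - j269.8 Ω
  Z5: Z = 1/(jωC) = -j/(ω·C) = 0 - j4943 Ω
  Z6: Z = 1/(jωC) = -j/(ω·C) = 0 - j1.994 Ω
Step 3 — Ladder network (open output): work backward from the far end, alternating series and parallel combinations. Z_in = 2870 + j68.24 Ω = 2871∠1.4° Ω.
Step 4 — Source phasor: V = 7.32∠0.0° V = 7.32 V.
Step 5 — Ohm's law: I = V / Z_total = (7.32) / (2870 + j68.24) = 0.002549 - j6.061e-05 A.
Step 6 — Convert to polar: |I| = 0.00255 A, ∠I = -1.4°.

I = 0.00255∠-1.4° A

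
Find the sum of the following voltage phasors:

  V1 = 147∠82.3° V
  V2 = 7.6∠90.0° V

Step 1 — Convert each phasor to rectangular form:
  V1 = 147·(cos(82.3°) + j·sin(82.3°)) = 19.7 + j145.7 V
  V2 = 7.6·(cos(90.0°) + j·sin(90.0°)) = 0 + j7.6 V
Step 2 — Sum components: V_total = 19.7 + j153.3 V.
Step 3 — Convert to polar: |V_total| = 154.5 V, ∠V_total = 82.7°.

V_total = 154.5∠82.7° V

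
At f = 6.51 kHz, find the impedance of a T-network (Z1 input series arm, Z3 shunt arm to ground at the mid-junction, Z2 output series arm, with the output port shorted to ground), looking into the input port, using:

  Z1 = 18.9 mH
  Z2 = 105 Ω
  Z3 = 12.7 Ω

Step 1 — Angular frequency: ω = 2π·f = 2π·6510 = 4.09e+04 rad/s.
Step 2 — Component impedances:
  Z1: Z = jωL = j·4.09e+04·0.0189 = 0 + j773.1 Ω
  Z2: Z = R = 105 Ω
  Z3: Z = R = 12.7 Ω
Step 3 — With the output port shorted to ground, the output series arm Z2 runs from the junction to ground; the shunt arm Z3 also runs from the junction to ground. They appear in parallel: Z3 || Z2 = 11.33 Ω.
Step 4 — Series with input arm Z1: Z_in = Z1 + (Z3 || Z2) = 11.33 + j773.1 Ω = 773.2∠89.2° Ω.

Z = 11.33 + j773.1 Ω = 773.2∠89.2° Ω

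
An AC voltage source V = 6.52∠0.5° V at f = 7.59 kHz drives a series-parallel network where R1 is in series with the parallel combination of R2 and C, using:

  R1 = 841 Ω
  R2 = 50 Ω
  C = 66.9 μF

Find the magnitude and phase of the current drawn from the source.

Step 1 — Angular frequency: ω = 2π·f = 2π·7590 = 4.769e+04 rad/s.
Step 2 — Component impedances:
  R1: Z = R = 841 Ω
  R2: Z = R = 50 Ω
  C: Z = 1/(jωC) = -j/(ω·C) = 0 - j0.3134 Ω
Step 3 — Parallel branch: R2 || C = 1/(1/R2 + 1/C) = 0.001965 - j0.3134 Ω.
Step 4 — Series with R1: Z_total = R1 + (R2 || C) = 841 - j0.3134 Ω = 841∠-0.0° Ω.
Step 5 — Source phasor: V = 6.52∠0.5° V = 6.52 + j0.0569 V.
Step 6 — Ohm's law: I = V / Z_total = (6.52 + j0.0569) / (841 - j0.3134) = 0.007752 + j7.054e-05 A.
Step 7 — Convert to polar: |I| = 0.007753 A, ∠I = 0.5°.

I = 0.007753∠0.5° A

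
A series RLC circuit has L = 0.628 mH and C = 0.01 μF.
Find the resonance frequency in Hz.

Step 1 — Resonance condition Im(Z)=0 gives ω₀ = 1/√(LC).
Step 2 — ω₀ = 1/√(0.000628·1e-08) = 3.99e+05 rad/s.
Step 3 — f₀ = ω₀/(2π) = 6.351e+04 Hz.

f₀ = 6.351e+04 Hz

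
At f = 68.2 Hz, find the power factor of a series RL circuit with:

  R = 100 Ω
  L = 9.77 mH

Step 1 — Angular frequency: ω = 2π·f = 2π·68.2 = 428.5 rad/s.
Step 2 — Component impedances:
  R: Z = R = 100 Ω
  L: Z = jωL = j·428.5·0.00977 = 0 + j4.187 Ω
Step 3 — Series combination: Z_total = R + L = 100 + j4.187 Ω = 100.1∠2.4° Ω.
Step 4 — Power factor: PF = cos(φ) = Re(Z)/|Z| = 100/100.09 = 0.9991.
Step 5 — Type: Im(Z) = 4.187 ⇒ lagging (phase φ = 2.4°).

PF = 0.9991 (lagging, φ = 2.4°)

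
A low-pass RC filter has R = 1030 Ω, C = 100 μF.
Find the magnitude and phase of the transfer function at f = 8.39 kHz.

Step 1 — Angular frequency: ω = 2π·8390 = 5.272e+04 rad/s.
Step 2 — Transfer function: H(jω) = 1/(1 + jωRC).
Step 3 — Denominator: 1 + jωRC = 1 + j·5.272e+04·1030·0.0001 = 1 + j5430.
Step 4 — H = 3.392e-08 - j0.0001842.
Step 5 — Magnitude: |H| = 0.0001842 (-74.7 dB); phase: φ = -90.0°.

|H| = 0.0001842 (-74.7 dB), φ = -90.0°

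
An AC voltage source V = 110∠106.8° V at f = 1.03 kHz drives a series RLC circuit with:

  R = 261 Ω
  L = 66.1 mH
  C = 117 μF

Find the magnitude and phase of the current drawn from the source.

Step 1 — Angular frequency: ω = 2π·f = 2π·1030 = 6472 rad/s.
Step 2 — Component impedances:
  R: Z = R = 261 Ω
  L: Z = jωL = j·6472·0.0661 = 0 + j427.8 Ω
  C: Z = 1/(jωC) = -j/(ω·C) = 0 - j1.321 Ω
Step 3 — Series combination: Z_total = R + L + C = 261 + j426.5 Ω = 500∠58.5° Ω.
Step 4 — Source phasor: V = 110∠106.8° V = -31.79 + j105.3 V.
Step 5 — Ohm's law: I = V / Z_total = (-31.79 + j105.3) / (261 + j426.5) = 0.1464 + j0.1642 A.
Step 6 — Convert to polar: |I| = 0.22 A, ∠I = 48.3°.

I = 0.22∠48.3° A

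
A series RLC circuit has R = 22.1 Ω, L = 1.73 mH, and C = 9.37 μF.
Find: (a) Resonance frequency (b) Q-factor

Step 1 — Resonance condition Im(Z)=0 gives ω₀ = 1/√(LC).
Step 2 — ω₀ = 1/√(0.00173·9.37e-06) = 7854 rad/s.
Step 3 — f₀ = ω₀/(2π) = 1250 Hz.
Step 4 — Series Q: Q = ω₀L/R = 7854·0.00173/22.1 = 0.6148.

(a) f₀ = 1250 Hz  (b) Q = 0.6148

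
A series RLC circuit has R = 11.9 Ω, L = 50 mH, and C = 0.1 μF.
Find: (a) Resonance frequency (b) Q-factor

Step 1 — Resonance condition Im(Z)=0 gives ω₀ = 1/√(LC).
Step 2 — ω₀ = 1/√(0.05·1e-07) = 1.414e+04 rad/s.
Step 3 — f₀ = ω₀/(2π) = 2251 Hz.
Step 4 — Series Q: Q = ω₀L/R = 1.414e+04·0.05/11.9 = 59.42.

(a) f₀ = 2251 Hz  (b) Q = 59.42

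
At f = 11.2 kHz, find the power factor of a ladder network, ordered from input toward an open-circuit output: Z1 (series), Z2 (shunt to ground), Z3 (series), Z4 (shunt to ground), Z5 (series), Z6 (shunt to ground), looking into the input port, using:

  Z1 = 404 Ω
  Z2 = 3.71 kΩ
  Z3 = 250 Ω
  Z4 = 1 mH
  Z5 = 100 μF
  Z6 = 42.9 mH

Step 1 — Angular frequency: ω = 2π·f = 2π·1.12e+04 = 7.037e+04 rad/s.
Step 2 — Component impedances:
  Z1: Z = R = 404 Ω
  Z2: Z = R = 3710 Ω
  Z3: Z = R = 250 Ω
  Z4: Z = jωL = j·7.037e+04·0.001 = 0 + j70.37 Ω
  Z5: Z = 1/(jωC) = -j/(ω·C) = 0 - j0.1421 Ω
  Z6: Z = jωL = j·7.037e+04·0.0429 = 0 + j3019 Ω
Step 3 — Ladder network (open output): work backward from the far end, alternating series and parallel combinations. Z_in = 639.3 + j60.34 Ω = 642.1∠5.4° Ω.
Step 4 — Power factor: PF = cos(φ) = Re(Z)/|Z| = 639.3/642.1 = 0.9956.
Step 5 — Type: Im(Z) = 60.34 ⇒ lagging (phase φ = 5.4°).

PF = 0.9956 (lagging, φ = 5.4°)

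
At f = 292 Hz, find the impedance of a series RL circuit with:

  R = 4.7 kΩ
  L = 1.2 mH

Step 1 — Angular frequency: ω = 2π·f = 2π·292 = 1835 rad/s.
Step 2 — Component impedances:
  R: Z = R = 4700 Ω
  L: Z = jωL = j·1835·0.0012 = 0 + j2.202 Ω
Step 3 — Series combination: Z_total = R + L = 4700 + j2.202 Ω = 4700∠0.0° Ω.

Z = 4700 + j2.202 Ω = 4700∠0.0° Ω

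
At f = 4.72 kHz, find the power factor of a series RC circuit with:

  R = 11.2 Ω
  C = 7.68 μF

Step 1 — Angular frequency: ω = 2π·f = 2π·4720 = 2.966e+04 rad/s.
Step 2 — Component impedances:
  R: Z = R = 11.2 Ω
  C: Z = 1/(jωC) = -j/(ω·C) = 0 - j4.391 Ω
Step 3 — Series combination: Z_total = R + C = 11.2 - j4.391 Ω = 12.03∠-21.4° Ω.
Step 4 — Power factor: PF = cos(φ) = Re(Z)/|Z| = 11.2/12.03 = 0.931.
Step 5 — Type: Im(Z) = -4.391 ⇒ leading (phase φ = -21.4°).

PF = 0.931 (leading, φ = -21.4°)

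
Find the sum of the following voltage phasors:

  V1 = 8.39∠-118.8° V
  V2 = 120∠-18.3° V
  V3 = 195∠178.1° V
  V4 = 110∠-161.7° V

Step 1 — Convert each phasor to rectangular form:
  V1 = 8.39·(cos(-118.8°) + j·sin(-118.8°)) = -4.042 - j7.352 V
  V2 = 120·(cos(-18.3°) + j·sin(-18.3°)) = 113.9 - j37.68 V
  V3 = 195·(cos(178.1°) + j·sin(178.1°)) = -194.9 + j6.465 V
  V4 = 110·(cos(-161.7°) + j·sin(-161.7°)) = -104.4 - j34.54 V
Step 2 — Sum components: V_total = -189.4 - j73.11 V.
Step 3 — Convert to polar: |V_total| = 203.1 V, ∠V_total = -158.9°.

V_total = 203.1∠-158.9° V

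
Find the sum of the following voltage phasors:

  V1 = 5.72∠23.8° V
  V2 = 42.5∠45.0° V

Step 1 — Convert each phasor to rectangular form:
  V1 = 5.72·(cos(23.8°) + j·sin(23.8°)) = 5.234 + j2.308 V
  V2 = 42.5·(cos(45.0°) + j·sin(45.0°)) = 30.05 + j30.05 V
Step 2 — Sum components: V_total = 35.29 + j32.36 V.
Step 3 — Convert to polar: |V_total| = 47.88 V, ∠V_total = 42.5°.

V_total = 47.88∠42.5° V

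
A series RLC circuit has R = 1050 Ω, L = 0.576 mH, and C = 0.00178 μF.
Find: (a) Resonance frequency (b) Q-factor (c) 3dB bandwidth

Step 1 — Resonance: ω₀ = 1/√(LC) = 1/√(0.000576·1.78e-09) = 9.876e+05 rad/s.
Step 2 — f₀ = ω₀/(2π) = 1.572e+05 Hz.
Step 3 — Series Q: Q = ω₀L/R = 9.876e+05·0.000576/1050 = 0.5418.
Step 4 — Bandwidth: Δω = ω₀/Q = 1.823e+06 rad/s; BW = Δω/(2π) = 2.901e+05 Hz.

(a) f₀ = 1.572e+05 Hz  (b) Q = 0.5418  (c) BW = 2.901e+05 Hz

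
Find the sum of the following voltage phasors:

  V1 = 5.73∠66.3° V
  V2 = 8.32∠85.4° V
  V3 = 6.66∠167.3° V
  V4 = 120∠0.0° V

Step 1 — Convert each phasor to rectangular form:
  V1 = 5.73·(cos(66.3°) + j·sin(66.3°)) = 2.303 + j5.247 V
  V2 = 8.32·(cos(85.4°) + j·sin(85.4°)) = 0.6673 + j8.293 V
  V3 = 6.66·(cos(167.3°) + j·sin(167.3°)) = -6.497 + j1.464 V
  V4 = 120·(cos(0.0°) + j·sin(0.0°)) = 120 V
Step 2 — Sum components: V_total = 116.5 + j15 V.
Step 3 — Convert to polar: |V_total| = 117.4 V, ∠V_total = 7.3°.

V_total = 117.4∠7.3° V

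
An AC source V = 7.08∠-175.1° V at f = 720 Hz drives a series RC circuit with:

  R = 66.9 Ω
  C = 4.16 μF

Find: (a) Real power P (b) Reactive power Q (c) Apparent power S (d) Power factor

Step 1 — Angular frequency: ω = 2π·f = 2π·720 = 4524 rad/s.
Step 2 — Component impedances:
  R: Z = R = 66.9 Ω
  C: Z = 1/(jωC) = -j/(ω·C) = 0 - j53.14 Ω
Step 3 — Series combination: Z_total = R + C = 66.9 - j53.14 Ω = 85.43∠-38.5° Ω.
Step 4 — Source phasor: V = 7.08∠-175.1° V = -7.054 - j0.6048 V.
Step 5 — Current: I = V / Z = -0.06025 - j0.0569 A = 0.08287∠-136.6° A.
Step 6 — Complex power: S = V·I* = 0.4594 - j0.3649 VA.
Step 7 — Real power: P = Re(S) = 0.4594 W.
Step 8 — Reactive power: Q = Im(S) = -0.3649 VAR.
Step 9 — Apparent power: |S| = 0.5867 VA.
Step 10 — Power factor: PF = P/|S| = 0.7831 (leading).

(a) P = 0.4594 W  (b) Q = -0.3649 VAR  (c) S = 0.5867 VA  (d) PF = 0.7831 (leading)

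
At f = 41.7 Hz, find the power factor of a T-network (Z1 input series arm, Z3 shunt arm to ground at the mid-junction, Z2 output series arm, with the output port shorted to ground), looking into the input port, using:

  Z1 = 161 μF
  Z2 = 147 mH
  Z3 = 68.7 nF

Step 1 — Angular frequency: ω = 2π·f = 2π·41.7 = 262 rad/s.
Step 2 — Component impedances:
  Z1: Z = 1/(jωC) = -j/(ω·C) = 0 - j23.71 Ω
  Z2: Z = jωL = j·262·0.147 = 0 + j38.52 Ω
  Z3: Z = 1/(jωC) = -j/(ω·C) = 0 - j5.556e+04 Ω
Step 3 — With the output port shorted to ground, the output series arm Z2 runs from the junction to ground; the shunt arm Z3 also runs from the junction to ground. They appear in parallel: Z3 || Z2 = 0 + j38.54 Ω.
Step 4 — Series with input arm Z1: Z_in = Z1 + (Z3 || Z2) = 0 + j14.84 Ω = 14.84∠90.0° Ω.
Step 5 — Power factor: PF = cos(φ) = Re(Z)/|Z| = 0/14.84 = 0.
Step 6 — Type: Im(Z) = 14.84 ⇒ lagging (phase φ = 90.0°).

PF = 0 (lagging, φ = 90.0°)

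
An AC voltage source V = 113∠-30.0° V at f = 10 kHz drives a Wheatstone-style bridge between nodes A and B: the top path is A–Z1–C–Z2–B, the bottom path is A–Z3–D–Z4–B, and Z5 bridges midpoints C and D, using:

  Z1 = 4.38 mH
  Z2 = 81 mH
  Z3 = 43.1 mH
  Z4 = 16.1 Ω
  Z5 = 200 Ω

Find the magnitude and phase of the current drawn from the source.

Step 1 — Angular frequency: ω = 2π·f = 2π·1e+04 = 6.283e+04 rad/s.
Step 2 — Component impedances:
  Z1: Z = jωL = j·6.283e+04·0.00438 = 0 + j275.2 Ω
  Z2: Z = jωL = j·6.283e+04·0.081 = 0 + j5089 Ω
  Z3: Z = jωL = j·6.283e+04·0.0431 = 0 + j2708 Ω
  Z4: Z = R = 16.1 Ω
  Z5: Z = R = 200 Ω
Step 3 — Bridge requires nodal analysis (the Z5 bridge couples midpoints C and D, so the two paths cannot be reduced to a simple series/parallel combination). Setting node B to ground and injecting 1 A at node A, the 3-node admittance system at A, C, D solves to V_A = Z_AB = 178.9 + j268.3 Ω = 322.5∠56.3° Ω.
Step 4 — Source phasor: V = 113∠-30.0° V = 97.86 - j56.5 V.
Step 5 — Ohm's law: I = V / Z_total = (97.86 - j56.5) / (178.9 + j268.3) = 0.02258 - j0.3497 A.
Step 6 — Convert to polar: |I| = 0.3504 A, ∠I = -86.3°.

I = 0.3504∠-86.3° A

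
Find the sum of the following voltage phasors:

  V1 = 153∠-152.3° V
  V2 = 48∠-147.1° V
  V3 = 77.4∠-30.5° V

Step 1 — Convert each phasor to rectangular form:
  V1 = 153·(cos(-152.3°) + j·sin(-152.3°)) = -135.5 - j71.12 V
  V2 = 48·(cos(-147.1°) + j·sin(-147.1°)) = -40.3 - j26.07 V
  V3 = 77.4·(cos(-30.5°) + j·sin(-30.5°)) = 66.69 - j39.28 V
Step 2 — Sum components: V_total = -109.1 - j136.5 V.
Step 3 — Convert to polar: |V_total| = 174.7 V, ∠V_total = -128.6°.

V_total = 174.7∠-128.6° V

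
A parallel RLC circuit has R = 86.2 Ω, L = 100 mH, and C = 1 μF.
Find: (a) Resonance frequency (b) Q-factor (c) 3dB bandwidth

Step 1 — Resonance: ω₀ = 1/√(LC) = 1/√(0.1·1e-06) = 3162 rad/s.
Step 2 — f₀ = ω₀/(2π) = 503.3 Hz.
Step 3 — Parallel Q: Q = R/(ω₀L) = 86.2/(3162·0.1) = 0.2726.
Step 4 — Bandwidth: Δω = ω₀/Q = 1.16e+04 rad/s; BW = Δω/(2π) = 1846 Hz.

(a) f₀ = 503.3 Hz  (b) Q = 0.2726  (c) BW = 1846 Hz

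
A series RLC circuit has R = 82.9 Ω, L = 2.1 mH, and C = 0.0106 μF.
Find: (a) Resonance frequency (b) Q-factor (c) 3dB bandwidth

Step 1 — Resonance condition Im(Z)=0 gives ω₀ = 1/√(LC).
Step 2 — ω₀ = 1/√(0.0021·1.06e-08) = 2.12e+05 rad/s.
Step 3 — f₀ = ω₀/(2π) = 3.373e+04 Hz.
Step 4 — Series Q: Q = ω₀L/R = 2.12e+05·0.0021/82.9 = 5.369.
Step 5 — 3dB bandwidth: Δω = ω₀/Q = 3.948e+04 rad/s; BW = Δω/(2π) = 6283 Hz.

(a) f₀ = 3.373e+04 Hz  (b) Q = 5.369  (c) BW = 6283 Hz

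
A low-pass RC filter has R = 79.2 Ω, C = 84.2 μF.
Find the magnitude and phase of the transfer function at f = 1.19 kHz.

Step 1 — Angular frequency: ω = 2π·1190 = 7477 rad/s.
Step 2 — Transfer function: H(jω) = 1/(1 + jωRC).
Step 3 — Denominator: 1 + jωRC = 1 + j·7477·79.2·8.42e-05 = 1 + j49.86.
Step 4 — H = 0.0004021 - j0.02005.
Step 5 — Magnitude: |H| = 0.02005 (-34.0 dB); phase: φ = -88.9°.

|H| = 0.02005 (-34.0 dB), φ = -88.9°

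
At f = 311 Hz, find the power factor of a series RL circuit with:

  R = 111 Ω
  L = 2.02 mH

Step 1 — Angular frequency: ω = 2π·f = 2π·311 = 1954 rad/s.
Step 2 — Component impedances:
  R: Z = R = 111 Ω
  L: Z = jωL = j·1954·0.00202 = 0 + j3.947 Ω
Step 3 — Series combination: Z_total = R + L = 111 + j3.947 Ω = 111.1∠2.0° Ω.
Step 4 — Power factor: PF = cos(φ) = Re(Z)/|Z| = 111/111.07 = 0.9994.
Step 5 — Type: Im(Z) = 3.947 ⇒ lagging (phase φ = 2.0°).

PF = 0.9994 (lagging, φ = 2.0°)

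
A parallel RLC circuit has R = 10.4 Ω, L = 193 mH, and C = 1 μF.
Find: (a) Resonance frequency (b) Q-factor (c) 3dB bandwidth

Step 1 — Resonance: ω₀ = 1/√(LC) = 1/√(0.193·1e-06) = 2276 rad/s.
Step 2 — f₀ = ω₀/(2π) = 362.3 Hz.
Step 3 — Parallel Q: Q = R/(ω₀L) = 10.4/(2276·0.193) = 0.02367.
Step 4 — Bandwidth: Δω = ω₀/Q = 9.615e+04 rad/s; BW = Δω/(2π) = 1.53e+04 Hz.

(a) f₀ = 362.3 Hz  (b) Q = 0.02367  (c) BW = 1.53e+04 Hz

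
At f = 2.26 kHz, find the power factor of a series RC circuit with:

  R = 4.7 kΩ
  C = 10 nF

Step 1 — Angular frequency: ω = 2π·f = 2π·2260 = 1.42e+04 rad/s.
Step 2 — Component impedances:
  R: Z = R = 4700 Ω
  C: Z = 1/(jωC) = -j/(ω·C) = 0 - j7042 Ω
Step 3 — Series combination: Z_total = R + C = 4700 - j7042 Ω = 8467∠-56.3° Ω.
Step 4 — Power factor: PF = cos(φ) = Re(Z)/|Z| = 4700/8467 = 0.5551.
Step 5 — Type: Im(Z) = -7042 ⇒ leading (phase φ = -56.3°).

PF = 0.5551 (leading, φ = -56.3°)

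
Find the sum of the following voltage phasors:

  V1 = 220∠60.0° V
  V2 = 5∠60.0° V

Step 1 — Convert each phasor to rectangular form:
  V1 = 220·(cos(60.0°) + j·sin(60.0°)) = 110 + j190.5 V
  V2 = 5·(cos(60.0°) + j·sin(60.0°)) = 2.5 + j4.33 V
Step 2 — Sum components: V_total = 112.5 + j194.9 V.
Step 3 — Convert to polar: |V_total| = 225 V, ∠V_total = 60.0°.

V_total = 225∠60.0° V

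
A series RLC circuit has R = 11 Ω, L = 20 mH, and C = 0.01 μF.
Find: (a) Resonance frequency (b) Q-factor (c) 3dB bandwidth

Step 1 — Resonance: ω₀ = 1/√(LC) = 1/√(0.02·1e-08) = 7.071e+04 rad/s.
Step 2 — f₀ = ω₀/(2π) = 1.125e+04 Hz.
Step 3 — Series Q: Q = ω₀L/R = 7.071e+04·0.02/11 = 128.6.
Step 4 — Bandwidth: Δω = ω₀/Q = 550 rad/s; BW = Δω/(2π) = 87.54 Hz.

(a) f₀ = 1.125e+04 Hz  (b) Q = 128.6  (c) BW = 87.54 Hz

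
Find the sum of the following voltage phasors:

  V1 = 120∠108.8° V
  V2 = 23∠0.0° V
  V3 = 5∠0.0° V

Step 1 — Convert each phasor to rectangular form:
  V1 = 120·(cos(108.8°) + j·sin(108.8°)) = -38.67 + j113.6 V
  V2 = 23·(cos(0.0°) + j·sin(0.0°)) = 23 V
  V3 = 5·(cos(0.0°) + j·sin(0.0°)) = 5 V
Step 2 — Sum components: V_total = -10.67 + j113.6 V.
Step 3 — Convert to polar: |V_total| = 114.1 V, ∠V_total = 95.4°.

V_total = 114.1∠95.4° V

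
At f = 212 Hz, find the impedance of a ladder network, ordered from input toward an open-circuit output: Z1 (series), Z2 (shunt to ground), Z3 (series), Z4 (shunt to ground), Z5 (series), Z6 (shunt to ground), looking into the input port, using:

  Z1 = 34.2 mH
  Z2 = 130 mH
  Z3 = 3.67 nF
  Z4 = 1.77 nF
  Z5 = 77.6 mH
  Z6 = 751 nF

Step 1 — Angular frequency: ω = 2π·f = 2π·212 = 1332 rad/s.
Step 2 — Component impedances:
  Z1: Z = jωL = j·1332·0.0342 = 0 + j45.56 Ω
  Z2: Z = jωL = j·1332·0.13 = 0 + j173.2 Ω
  Z3: Z = 1/(jωC) = -j/(ω·C) = 0 - j2.046e+05 Ω
  Z4: Z = 1/(jωC) = -j/(ω·C) = 0 - j4.241e+05 Ω
  Z5: Z = jωL = j·1332·0.0776 = 0 + j103.4 Ω
  Z6: Z = 1/(jωC) = -j/(ω·C) = 0 - j999.6 Ω
Step 3 — Ladder network (open output): work backward from the far end, alternating series and parallel combinations. Z_in = 0 + j218.9 Ω = 218.9∠90.0° Ω.

Z = 0 + j218.9 Ω = 218.9∠90.0° Ω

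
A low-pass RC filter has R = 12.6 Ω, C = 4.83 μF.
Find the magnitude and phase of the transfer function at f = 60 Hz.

Step 1 — Angular frequency: ω = 2π·60 = 377 rad/s.
Step 2 — Transfer function: H(jω) = 1/(1 + jωRC).
Step 3 — Denominator: 1 + jωRC = 1 + j·377·12.6·4.83e-06 = 1 + j0.02294.
Step 4 — H = 0.9995 - j0.02293.
Step 5 — Magnitude: |H| = 0.9997 (-0.0 dB); phase: φ = -1.3°.

|H| = 0.9997 (-0.0 dB), φ = -1.3°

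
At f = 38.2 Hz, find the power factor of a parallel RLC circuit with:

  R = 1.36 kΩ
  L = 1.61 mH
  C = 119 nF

Step 1 — Angular frequency: ω = 2π·f = 2π·38.2 = 240 rad/s.
Step 2 — Component impedances:
  R: Z = R = 1360 Ω
  L: Z = jωL = j·240·0.00161 = 0 + j0.3864 Ω
  C: Z = 1/(jωC) = -j/(ω·C) = 0 - j3.501e+04 Ω
Step 3 — Parallel combination: 1/Z_total = 1/R + 1/L + 1/C; Z_total = 0.0001098 + j0.3864 Ω = 0.3864∠90.0° Ω.
Step 4 — Power factor: PF = cos(φ) = Re(Z)/|Z| = 0.0001098/0.38643 = 0.0002841.
Step 5 — Type: Im(Z) = 0.3864 ⇒ lagging (phase φ = 90.0°).

PF = 0.0002841 (lagging, φ = 90.0°)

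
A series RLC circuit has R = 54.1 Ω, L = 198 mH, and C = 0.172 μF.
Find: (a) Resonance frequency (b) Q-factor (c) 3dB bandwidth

Step 1 — Resonance: ω₀ = 1/√(LC) = 1/√(0.198·1.72e-07) = 5419 rad/s.
Step 2 — f₀ = ω₀/(2π) = 862.4 Hz.
Step 3 — Series Q: Q = ω₀L/R = 5419·0.198/54.1 = 19.83.
Step 4 — Bandwidth: Δω = ω₀/Q = 273.2 rad/s; BW = Δω/(2π) = 43.49 Hz.

(a) f₀ = 862.4 Hz  (b) Q = 19.83  (c) BW = 43.49 Hz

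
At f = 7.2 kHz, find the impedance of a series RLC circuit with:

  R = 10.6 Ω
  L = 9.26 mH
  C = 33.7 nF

Step 1 — Angular frequency: ω = 2π·f = 2π·7200 = 4.524e+04 rad/s.
Step 2 — Component impedances:
  R: Z = R = 10.6 Ω
  L: Z = jωL = j·4.524e+04·0.00926 = 0 + j418.9 Ω
  C: Z = 1/(jωC) = -j/(ω·C) = 0 - j655.9 Ω
Step 3 — Series combination: Z_total = R + L + C = 10.6 - j237 Ω = 237.3∠-87.4° Ω.

Z = 10.6 - j237 Ω = 237.3∠-87.4° Ω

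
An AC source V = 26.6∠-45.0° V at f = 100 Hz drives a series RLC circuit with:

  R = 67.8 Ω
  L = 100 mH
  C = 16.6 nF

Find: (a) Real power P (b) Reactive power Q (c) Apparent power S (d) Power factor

Step 1 — Angular frequency: ω = 2π·f = 2π·100 = 628.3 rad/s.
Step 2 — Component impedances:
  R: Z = R = 67.8 Ω
  L: Z = jωL = j·628.3·0.1 = 0 + j62.83 Ω
  C: Z = 1/(jωC) = -j/(ω·C) = 0 - j9.588e+04 Ω
Step 3 — Series combination: Z_total = R + L + C = 67.8 - j9.581e+04 Ω = 9.581e+04∠-90.0° Ω.
Step 4 — Source phasor: V = 26.6∠-45.0° V = 18.81 - j18.81 V.
Step 5 — Current: I = V / Z = 0.0001964 + j0.0001962 A = 0.0002776∠45.0° A.
Step 6 — Complex power: S = V·I* = 5.226e-06 - j0.007385 VA.
Step 7 — Real power: P = Re(S) = 5.226e-06 W.
Step 8 — Reactive power: Q = Im(S) = -0.007385 VAR.
Step 9 — Apparent power: |S| = 0.007385 VA.
Step 10 — Power factor: PF = P/|S| = 0.0007076 (leading).

(a) P = 5.226e-06 W  (b) Q = -0.007385 VAR  (c) S = 0.007385 VA  (d) PF = 0.0007076 (leading)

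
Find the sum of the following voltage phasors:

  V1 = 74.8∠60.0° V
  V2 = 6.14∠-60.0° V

Step 1 — Convert each phasor to rectangular form:
  V1 = 74.8·(cos(60.0°) + j·sin(60.0°)) = 37.4 + j64.78 V
  V2 = 6.14·(cos(-60.0°) + j·sin(-60.0°)) = 3.07 - j5.317 V
Step 2 — Sum components: V_total = 40.47 + j59.46 V.
Step 3 — Convert to polar: |V_total| = 71.93 V, ∠V_total = 55.8°.

V_total = 71.93∠55.8° V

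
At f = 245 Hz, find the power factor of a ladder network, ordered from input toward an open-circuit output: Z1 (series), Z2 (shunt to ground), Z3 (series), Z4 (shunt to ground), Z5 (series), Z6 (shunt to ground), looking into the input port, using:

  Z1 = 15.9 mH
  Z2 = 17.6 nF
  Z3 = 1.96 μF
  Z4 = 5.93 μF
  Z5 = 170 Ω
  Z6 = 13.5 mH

Step 1 — Angular frequency: ω = 2π·f = 2π·245 = 1539 rad/s.
Step 2 — Component impedances:
  Z1: Z = jωL = j·1539·0.0159 = 0 + j24.48 Ω
  Z2: Z = 1/(jωC) = -j/(ω·C) = 0 - j3.691e+04 Ω
  Z3: Z = 1/(jωC) = -j/(ω·C) = 0 - j331.4 Ω
  Z4: Z = 1/(jωC) = -j/(ω·C) = 0 - j109.5 Ω
  Z5: Z = R = 170 Ω
  Z6: Z = jωL = j·1539·0.0135 = 0 + j20.78 Ω
Step 3 — Ladder network (open output): work backward from the far end, alternating series and parallel combinations. Z_in = 54.25 - j383.1 Ω = 386.9∠-81.9° Ω.
Step 4 — Power factor: PF = cos(φ) = Re(Z)/|Z| = 54.25/386.9 = 0.1402.
Step 5 — Type: Im(Z) = -383.1 ⇒ leading (phase φ = -81.9°).

PF = 0.1402 (leading, φ = -81.9°)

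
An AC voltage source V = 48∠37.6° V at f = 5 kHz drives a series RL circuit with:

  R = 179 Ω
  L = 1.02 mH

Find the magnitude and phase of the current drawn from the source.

Step 1 — Angular frequency: ω = 2π·f = 2π·5000 = 3.142e+04 rad/s.
Step 2 — Component impedances:
  R: Z = R = 179 Ω
  L: Z = jωL = j·3.142e+04·0.00102 = 0 + j32.04 Ω
Step 3 — Series combination: Z_total = R + L = 179 + j32.04 Ω = 181.8∠10.1° Ω.
Step 4 — Source phasor: V = 48∠37.6° V = 38.03 + j29.29 V.
Step 5 — Ohm's law: I = V / Z_total = (38.03 + j29.29) / (179 + j32.04) = 0.2342 + j0.1217 A.
Step 6 — Convert to polar: |I| = 0.264 A, ∠I = 27.5°.

I = 0.264∠27.5° A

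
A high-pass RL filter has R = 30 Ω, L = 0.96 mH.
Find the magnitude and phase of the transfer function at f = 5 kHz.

Step 1 — Angular frequency: ω = 2π·5000 = 3.142e+04 rad/s.
Step 2 — Transfer function: H(jω) = jωL/(R + jωL).
Step 3 — Numerator jωL = j·30.16; denominator R + jωL = 30 + j30.16.
Step 4 — H = 0.5026 + j0.5.
Step 5 — Magnitude: |H| = 0.709 (-3.0 dB); phase: φ = 44.8°.

|H| = 0.709 (-3.0 dB), φ = 44.8°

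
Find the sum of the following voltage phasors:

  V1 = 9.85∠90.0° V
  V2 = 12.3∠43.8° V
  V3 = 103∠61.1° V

Step 1 — Convert each phasor to rectangular form:
  V1 = 9.85·(cos(90.0°) + j·sin(90.0°)) = 0 + j9.85 V
  V2 = 12.3·(cos(43.8°) + j·sin(43.8°)) = 8.878 + j8.513 V
  V3 = 103·(cos(61.1°) + j·sin(61.1°)) = 49.78 + j90.17 V
Step 2 — Sum components: V_total = 58.66 + j108.5 V.
Step 3 — Convert to polar: |V_total| = 123.4 V, ∠V_total = 61.6°.

V_total = 123.4∠61.6° V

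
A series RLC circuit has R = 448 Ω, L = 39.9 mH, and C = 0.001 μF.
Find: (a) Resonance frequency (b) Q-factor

Step 1 — Resonance condition Im(Z)=0 gives ω₀ = 1/√(LC).
Step 2 — ω₀ = 1/√(0.0399·1e-09) = 1.583e+05 rad/s.
Step 3 — f₀ = ω₀/(2π) = 2.52e+04 Hz.
Step 4 — Series Q: Q = ω₀L/R = 1.583e+05·0.0399/448 = 14.1.

(a) f₀ = 2.52e+04 Hz  (b) Q = 14.1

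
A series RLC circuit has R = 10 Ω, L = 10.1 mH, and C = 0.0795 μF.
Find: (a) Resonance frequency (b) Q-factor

Step 1 — Resonance condition Im(Z)=0 gives ω₀ = 1/√(LC).
Step 2 — ω₀ = 1/√(0.0101·7.95e-08) = 3.529e+04 rad/s.
Step 3 — f₀ = ω₀/(2π) = 5617 Hz.
Step 4 — Series Q: Q = ω₀L/R = 3.529e+04·0.0101/10 = 35.64.

(a) f₀ = 5617 Hz  (b) Q = 35.64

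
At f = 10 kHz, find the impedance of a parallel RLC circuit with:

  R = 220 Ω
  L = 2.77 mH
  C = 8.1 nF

Step 1 — Angular frequency: ω = 2π·f = 2π·1e+04 = 6.283e+04 rad/s.
Step 2 — Component impedances:
  R: Z = R = 220 Ω
  L: Z = jωL = j·6.283e+04·0.00277 = 0 + j174 Ω
  C: Z = 1/(jωC) = -j/(ω·C) = 0 - j1965 Ω
Step 3 — Parallel combination: 1/Z_total = 1/R + 1/L + 1/C; Z_total = 94.53 + j108.9 Ω = 144.2∠49.0° Ω.

Z = 94.53 + j108.9 Ω = 144.2∠49.0° Ω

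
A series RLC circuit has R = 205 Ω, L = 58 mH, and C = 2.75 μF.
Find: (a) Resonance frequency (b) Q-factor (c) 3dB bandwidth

Step 1 — Resonance condition Im(Z)=0 gives ω₀ = 1/√(LC).
Step 2 — ω₀ = 1/√(0.058·2.75e-06) = 2504 rad/s.
Step 3 — f₀ = ω₀/(2π) = 398.5 Hz.
Step 4 — Series Q: Q = ω₀L/R = 2504·0.058/205 = 0.7084.
Step 5 — 3dB bandwidth: Δω = ω₀/Q = 3534 rad/s; BW = Δω/(2π) = 562.5 Hz.

(a) f₀ = 398.5 Hz  (b) Q = 0.7084  (c) BW = 562.5 Hz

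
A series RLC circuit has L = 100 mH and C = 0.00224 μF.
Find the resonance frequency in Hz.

Step 1 — Resonance condition Im(Z)=0 gives ω₀ = 1/√(LC).
Step 2 — ω₀ = 1/√(0.1·2.24e-09) = 6.682e+04 rad/s.
Step 3 — f₀ = ω₀/(2π) = 1.063e+04 Hz.

f₀ = 1.063e+04 Hz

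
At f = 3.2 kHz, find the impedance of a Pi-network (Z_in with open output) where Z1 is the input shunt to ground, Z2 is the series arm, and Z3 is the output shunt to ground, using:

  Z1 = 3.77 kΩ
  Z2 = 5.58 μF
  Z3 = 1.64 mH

Step 1 — Angular frequency: ω = 2π·f = 2π·3200 = 2.011e+04 rad/s.
Step 2 — Component impedances:
  Z1: Z = R = 3770 Ω
  Z2: Z = 1/(jωC) = -j/(ω·C) = 0 - j8.913 Ω
  Z3: Z = jωL = j·2.011e+04·0.00164 = 0 + j32.97 Ω
Step 3 — With open output, the series arm Z2 and the output shunt Z3 appear in series to ground: Z2 + Z3 = 0 + j24.06 Ω.
Step 4 — Parallel with input shunt Z1: Z_in = Z1 || (Z2 + Z3) = 0.1536 + j24.06 Ω = 24.06∠89.6° Ω.

Z = 0.1536 + j24.06 Ω = 24.06∠89.6° Ω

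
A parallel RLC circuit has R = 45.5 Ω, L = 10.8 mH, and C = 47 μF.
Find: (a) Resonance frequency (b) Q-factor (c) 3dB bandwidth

Step 1 — Resonance: ω₀ = 1/√(LC) = 1/√(0.0108·4.7e-05) = 1404 rad/s.
Step 2 — f₀ = ω₀/(2π) = 223.4 Hz.
Step 3 — Parallel Q: Q = R/(ω₀L) = 45.5/(1404·0.0108) = 3.002.
Step 4 — Bandwidth: Δω = ω₀/Q = 467.6 rad/s; BW = Δω/(2π) = 74.42 Hz.

(a) f₀ = 223.4 Hz  (b) Q = 3.002  (c) BW = 74.42 Hz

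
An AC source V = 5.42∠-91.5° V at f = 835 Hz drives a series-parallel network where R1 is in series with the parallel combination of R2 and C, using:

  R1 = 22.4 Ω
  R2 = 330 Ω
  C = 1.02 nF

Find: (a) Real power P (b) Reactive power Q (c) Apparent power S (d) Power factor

Step 1 — Angular frequency: ω = 2π·f = 2π·835 = 5246 rad/s.
Step 2 — Component impedances:
  R1: Z = R = 22.4 Ω
  R2: Z = R = 330 Ω
  C: Z = 1/(jωC) = -j/(ω·C) = 0 - j1.869e+05 Ω
Step 3 — Parallel branch: R2 || C = 1/(1/R2 + 1/C) = 330 - j0.5828 Ω.
Step 4 — Series with R1: Z_total = R1 + (R2 || C) = 352.4 - j0.5828 Ω = 352.4∠-0.1° Ω.
Step 5 — Source phasor: V = 5.42∠-91.5° V = -0.1419 - j5.418 V.
Step 6 — Current: I = V / Z = -0.0003772 - j0.01538 A = 0.01538∠-91.4° A.
Step 7 — Complex power: S = V·I* = 0.08336 - j0.0001379 VA.
Step 8 — Real power: P = Re(S) = 0.08336 W.
Step 9 — Reactive power: Q = Im(S) = -0.0001379 VAR.
Step 10 — Apparent power: |S| = 0.08336 VA.
Step 11 — Power factor: PF = P/|S| = 1 (leading).

(a) P = 0.08336 W  (b) Q = -0.0001379 VAR  (c) S = 0.08336 VA  (d) PF = 1 (leading)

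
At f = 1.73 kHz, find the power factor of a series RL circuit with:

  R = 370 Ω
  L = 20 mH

Step 1 — Angular frequency: ω = 2π·f = 2π·1730 = 1.087e+04 rad/s.
Step 2 — Component impedances:
  R: Z = R = 370 Ω
  L: Z = jωL = j·1.087e+04·0.02 = 0 + j217.4 Ω
Step 3 — Series combination: Z_total = R + L = 370 + j217.4 Ω = 429.1∠30.4° Ω.
Step 4 — Power factor: PF = cos(φ) = Re(Z)/|Z| = 370/429.14 = 0.8622.
Step 5 — Type: Im(Z) = 217.4 ⇒ lagging (phase φ = 30.4°).

PF = 0.8622 (lagging, φ = 30.4°)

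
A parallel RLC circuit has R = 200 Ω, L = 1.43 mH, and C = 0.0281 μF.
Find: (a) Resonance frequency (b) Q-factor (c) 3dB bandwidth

Step 1 — Resonance: ω₀ = 1/√(LC) = 1/√(0.00143·2.81e-08) = 1.578e+05 rad/s.
Step 2 — f₀ = ω₀/(2π) = 2.511e+04 Hz.
Step 3 — Parallel Q: Q = R/(ω₀L) = 200/(1.578e+05·0.00143) = 0.8866.
Step 4 — Bandwidth: Δω = ω₀/Q = 1.779e+05 rad/s; BW = Δω/(2π) = 2.832e+04 Hz.

(a) f₀ = 2.511e+04 Hz  (b) Q = 0.8866  (c) BW = 2.832e+04 Hz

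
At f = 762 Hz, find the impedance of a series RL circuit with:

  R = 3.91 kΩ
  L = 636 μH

Step 1 — Angular frequency: ω = 2π·f = 2π·762 = 4788 rad/s.
Step 2 — Component impedances:
  R: Z = R = 3910 Ω
  L: Z = jωL = j·4788·0.000636 = 0 + j3.045 Ω
Step 3 — Series combination: Z_total = R + L = 3910 + j3.045 Ω = 3910∠0.0° Ω.

Z = 3910 + j3.045 Ω = 3910∠0.0° Ω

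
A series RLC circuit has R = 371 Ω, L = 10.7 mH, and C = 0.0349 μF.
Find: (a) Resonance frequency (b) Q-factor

Step 1 — Resonance condition Im(Z)=0 gives ω₀ = 1/√(LC).
Step 2 — ω₀ = 1/√(0.0107·3.49e-08) = 5.175e+04 rad/s.
Step 3 — f₀ = ω₀/(2π) = 8236 Hz.
Step 4 — Series Q: Q = ω₀L/R = 5.175e+04·0.0107/371 = 1.492.

(a) f₀ = 8236 Hz  (b) Q = 1.492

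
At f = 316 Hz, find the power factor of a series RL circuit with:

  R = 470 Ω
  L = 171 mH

Step 1 — Angular frequency: ω = 2π·f = 2π·316 = 1985 rad/s.
Step 2 — Component impedances:
  R: Z = R = 470 Ω
  L: Z = jωL = j·1985·0.171 = 0 + j339.5 Ω
Step 3 — Series combination: Z_total = R + L = 470 + j339.5 Ω = 579.8∠35.8° Ω.
Step 4 — Power factor: PF = cos(φ) = Re(Z)/|Z| = 470/579.8 = 0.8106.
Step 5 — Type: Im(Z) = 339.5 ⇒ lagging (phase φ = 35.8°).

PF = 0.8106 (lagging, φ = 35.8°)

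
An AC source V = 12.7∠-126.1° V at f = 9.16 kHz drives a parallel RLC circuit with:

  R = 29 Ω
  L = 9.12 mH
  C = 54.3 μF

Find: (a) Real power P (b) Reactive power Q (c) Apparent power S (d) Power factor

Step 1 — Angular frequency: ω = 2π·f = 2π·9160 = 5.755e+04 rad/s.
Step 2 — Component impedances:
  R: Z = R = 29 Ω
  L: Z = jωL = j·5.755e+04·0.00912 = 0 + j524.9 Ω
  C: Z = 1/(jωC) = -j/(ω·C) = 0 - j0.32 Ω
Step 3 — Parallel combination: 1/Z_total = 1/R + 1/L + 1/C; Z_total = 0.003535 - j0.3201 Ω = 0.3202∠-89.4° Ω.
Step 4 — Source phasor: V = 12.7∠-126.1° V = -7.483 - j10.26 V.
Step 5 — Current: I = V / Z = 31.79 - j23.72 A = 39.67∠-36.7° A.
Step 6 — Complex power: S = V·I* = 5.562 - j503.8 VA.
Step 7 — Real power: P = Re(S) = 5.562 W.
Step 8 — Reactive power: Q = Im(S) = -503.8 VAR.
Step 9 — Apparent power: |S| = 503.8 VA.
Step 10 — Power factor: PF = P/|S| = 0.01104 (leading).

(a) P = 5.562 W  (b) Q = -503.8 VAR  (c) S = 503.8 VA  (d) PF = 0.01104 (leading)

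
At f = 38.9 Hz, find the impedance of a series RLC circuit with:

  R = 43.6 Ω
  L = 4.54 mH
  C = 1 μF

Step 1 — Angular frequency: ω = 2π·f = 2π·38.9 = 244.4 rad/s.
Step 2 — Component impedances:
  R: Z = R = 43.6 Ω
  L: Z = jωL = j·244.4·0.00454 = 0 + j1.11 Ω
  C: Z = 1/(jωC) = -j/(ω·C) = 0 - j4091 Ω
Step 3 — Series combination: Z_total = R + L + C = 43.6 - j4090 Ω = 4091∠-89.4° Ω.

Z = 43.6 - j4090 Ω = 4091∠-89.4° Ω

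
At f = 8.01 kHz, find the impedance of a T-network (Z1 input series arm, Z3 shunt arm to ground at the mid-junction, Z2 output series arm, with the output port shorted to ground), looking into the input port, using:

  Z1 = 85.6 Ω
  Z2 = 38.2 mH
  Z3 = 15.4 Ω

Step 1 — Angular frequency: ω = 2π·f = 2π·8010 = 5.033e+04 rad/s.
Step 2 — Component impedances:
  Z1: Z = R = 85.6 Ω
  Z2: Z = jωL = j·5.033e+04·0.0382 = 0 + j1923 Ω
  Z3: Z = R = 15.4 Ω
Step 3 — With the output port shorted to ground, the output series arm Z2 runs from the junction to ground; the shunt arm Z3 also runs from the junction to ground. They appear in parallel: Z3 || Z2 = 15.4 + j0.1233 Ω.
Step 4 — Series with input arm Z1: Z_in = Z1 + (Z3 || Z2) = 101 + j0.1233 Ω = 101∠0.1° Ω.

Z = 101 + j0.1233 Ω = 101∠0.1° Ω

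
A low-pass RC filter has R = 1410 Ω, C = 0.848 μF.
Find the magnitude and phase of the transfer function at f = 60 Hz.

Step 1 — Angular frequency: ω = 2π·60 = 377 rad/s.
Step 2 — Transfer function: H(jω) = 1/(1 + jωRC).
Step 3 — Denominator: 1 + jωRC = 1 + j·377·1410·8.48e-07 = 1 + j0.4508.
Step 4 — H = 0.8311 - j0.3746.
Step 5 — Magnitude: |H| = 0.9117 (-0.8 dB); phase: φ = -24.3°.

|H| = 0.9117 (-0.8 dB), φ = -24.3°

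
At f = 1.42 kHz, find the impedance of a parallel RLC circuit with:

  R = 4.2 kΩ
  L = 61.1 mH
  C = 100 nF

Step 1 — Angular frequency: ω = 2π·f = 2π·1420 = 8922 rad/s.
Step 2 — Component impedances:
  R: Z = R = 4200 Ω
  L: Z = jωL = j·8922·0.0611 = 0 + j545.1 Ω
  C: Z = 1/(jωC) = -j/(ω·C) = 0 - j1121 Ω
Step 3 — Parallel combination: 1/Z_total = 1/R + 1/L + 1/C; Z_total = 252.1 + j997.7 Ω = 1029∠75.8° Ω.

Z = 252.1 + j997.7 Ω = 1029∠75.8° Ω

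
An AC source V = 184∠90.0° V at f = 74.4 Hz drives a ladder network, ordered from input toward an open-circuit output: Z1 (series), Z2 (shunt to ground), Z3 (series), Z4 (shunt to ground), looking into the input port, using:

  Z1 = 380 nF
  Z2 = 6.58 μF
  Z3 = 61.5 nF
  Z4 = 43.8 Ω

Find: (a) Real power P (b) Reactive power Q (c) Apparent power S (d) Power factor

Step 1 — Angular frequency: ω = 2π·f = 2π·74.4 = 467.5 rad/s.
Step 2 — Component impedances:
  Z1: Z = 1/(jωC) = -j/(ω·C) = 0 - j5629 Ω
  Z2: Z = 1/(jωC) = -j/(ω·C) = 0 - j325.1 Ω
  Z3: Z = 1/(jωC) = -j/(ω·C) = 0 - j3.478e+04 Ω
  Z4: Z = R = 43.8 Ω
Step 3 — Ladder network (open output): work backward from the far end, alternating series and parallel combinations. Z_in = 0.003756 - j5952 Ω = 5952∠-90.0° Ω.
Step 4 — Source phasor: V = 184∠90.0° V = 0 + j184 V.
Step 5 — Current: I = V / Z = -0.03092 + j1.951e-08 A = 0.03092∠180.0° A.
Step 6 — Complex power: S = V·I* = 3.59e-06 - j5.689 VA.
Step 7 — Real power: P = Re(S) = 3.59e-06 W.
Step 8 — Reactive power: Q = Im(S) = -5.689 VAR.
Step 9 — Apparent power: |S| = 5.689 VA.
Step 10 — Power factor: PF = P/|S| = 6.311e-07 (leading).

(a) P = 3.59e-06 W  (b) Q = -5.689 VAR  (c) S = 5.689 VA  (d) PF = 6.311e-07 (leading)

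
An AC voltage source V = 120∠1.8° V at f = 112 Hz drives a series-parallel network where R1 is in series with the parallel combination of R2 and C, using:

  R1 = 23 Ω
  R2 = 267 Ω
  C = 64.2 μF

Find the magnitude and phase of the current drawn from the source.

Step 1 — Angular frequency: ω = 2π·f = 2π·112 = 703.7 rad/s.
Step 2 — Component impedances:
  R1: Z = R = 23 Ω
  R2: Z = R = 267 Ω
  C: Z = 1/(jωC) = -j/(ω·C) = 0 - j22.13 Ω
Step 3 — Parallel branch: R2 || C = 1/(1/R2 + 1/C) = 1.822 - j21.98 Ω.
Step 4 — Series with R1: Z_total = R1 + (R2 || C) = 24.82 - j21.98 Ω = 33.16∠-41.5° Ω.
Step 5 — Source phasor: V = 120∠1.8° V = 119.9 + j3.769 V.
Step 6 — Ohm's law: I = V / Z_total = (119.9 + j3.769) / (24.82 - j21.98) = 2.633 + j2.483 A.
Step 7 — Convert to polar: |I| = 3.619 A, ∠I = 43.3°.

I = 3.619∠43.3° A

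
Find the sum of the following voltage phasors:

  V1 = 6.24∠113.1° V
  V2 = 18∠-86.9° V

Step 1 — Convert each phasor to rectangular form:
  V1 = 6.24·(cos(113.1°) + j·sin(113.1°)) = -2.448 + j5.74 V
  V2 = 18·(cos(-86.9°) + j·sin(-86.9°)) = 0.9734 - j17.97 V
Step 2 — Sum components: V_total = -1.475 - j12.23 V.
Step 3 — Convert to polar: |V_total| = 12.32 V, ∠V_total = -96.9°.

V_total = 12.32∠-96.9° V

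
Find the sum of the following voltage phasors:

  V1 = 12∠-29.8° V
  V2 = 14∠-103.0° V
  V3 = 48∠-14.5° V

Step 1 — Convert each phasor to rectangular form:
  V1 = 12·(cos(-29.8°) + j·sin(-29.8°)) = 10.41 - j5.964 V
  V2 = 14·(cos(-103.0°) + j·sin(-103.0°)) = -3.149 - j13.64 V
  V3 = 48·(cos(-14.5°) + j·sin(-14.5°)) = 46.47 - j12.02 V
Step 2 — Sum components: V_total = 53.73 - j31.62 V.
Step 3 — Convert to polar: |V_total| = 62.35 V, ∠V_total = -30.5°.

V_total = 62.35∠-30.5° V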